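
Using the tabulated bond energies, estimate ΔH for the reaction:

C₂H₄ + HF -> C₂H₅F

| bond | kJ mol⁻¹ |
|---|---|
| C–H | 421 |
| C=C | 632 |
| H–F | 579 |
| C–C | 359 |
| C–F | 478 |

ΔH ≈ −47 kJ

Bonds broken (reactants):
  C–H: 4 × 421 = 1684
  C=C: 1 × 632 = 632
  H–F: 1 × 579 = 579
  Σ(broken) = 2895 kJ
Bonds formed (products):
  C–C: 1 × 359 = 359
  C–F: 1 × 478 = 478
  C–H: 5 × 421 = 2105
  Σ(formed) = 2942 kJ
ΔH = Σ(broken) − Σ(formed) = 2895 − 2942 = −47 kJ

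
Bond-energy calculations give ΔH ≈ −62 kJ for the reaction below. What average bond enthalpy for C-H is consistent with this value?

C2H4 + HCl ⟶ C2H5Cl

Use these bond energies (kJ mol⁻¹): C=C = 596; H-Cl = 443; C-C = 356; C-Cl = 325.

Let D be the C-H bond energy.
Σ(broken) = 4×D + 1×596 + 1×443 = 1039 + 4D
Σ(formed) = 1×356 + 1×325 + 5×D = 681 + 5D
ΔH = Σ(broken) − Σ(formed) = (1039 + 4D) − (681 + 5D) = +358 − D
Setting this equal to −62 kJ gives D = 420 kJ/mol.

D(C-H) ≈ 420 kJ/mol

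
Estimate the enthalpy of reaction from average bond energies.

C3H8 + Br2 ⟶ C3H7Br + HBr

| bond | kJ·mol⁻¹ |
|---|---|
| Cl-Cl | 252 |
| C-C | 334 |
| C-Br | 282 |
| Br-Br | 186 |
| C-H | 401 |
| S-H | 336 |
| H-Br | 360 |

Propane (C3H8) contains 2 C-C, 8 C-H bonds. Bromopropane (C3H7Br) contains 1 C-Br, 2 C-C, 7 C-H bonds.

ΔH ≈ −55 kJ

Bonds broken (reactants):
  Br-Br: 1 × 186 = 186
  C-C: 2 × 334 = 668
  C-H: 8 × 401 = 3208
  Σ(broken) = 4062 kJ
Bonds formed (products):
  C-Br: 1 × 282 = 282
  C-C: 2 × 334 = 668
  C-H: 7 × 401 = 2807
  H-Br: 1 × 360 = 360
  Σ(formed) = 4117 kJ
ΔH = Σ(broken) − Σ(formed) = 4062 − 4117 = −55 kJ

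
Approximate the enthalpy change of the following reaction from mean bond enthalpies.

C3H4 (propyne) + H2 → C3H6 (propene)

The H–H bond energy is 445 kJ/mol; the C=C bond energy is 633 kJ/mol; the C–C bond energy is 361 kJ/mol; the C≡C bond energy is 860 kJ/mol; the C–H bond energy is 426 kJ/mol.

ΔH ≈ −180 kJ

Bonds broken (reactants):
  C≡C: 1 × 860 = 860
  C–C: 1 × 361 = 361
  C–H: 4 × 426 = 1704
  H–H: 1 × 445 = 445
  Σ(broken) = 3370 kJ
Bonds formed (products):
  C–C: 1 × 361 = 361
  C–H: 6 × 426 = 2556
  C=C: 1 × 633 = 633
  Σ(formed) = 3550 kJ
ΔH = Σ(broken) − Σ(formed) = 3370 − 3550 = −180 kJ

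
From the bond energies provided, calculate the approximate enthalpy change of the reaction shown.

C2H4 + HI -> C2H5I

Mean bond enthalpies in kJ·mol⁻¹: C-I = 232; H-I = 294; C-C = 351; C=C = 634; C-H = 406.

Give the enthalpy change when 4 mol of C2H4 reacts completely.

Bonds broken (reactants):
  C-H: 4 × 406 = 1624
  C=C: 1 × 634 = 634
  H-I: 1 × 294 = 294
  Σ(broken) = 2552 kJ
Bonds formed (products):
  C-C: 1 × 351 = 351
  C-H: 5 × 406 = 2030
  C-I: 1 × 232 = 232
  Σ(formed) = 2613 kJ
ΔH = Σ(broken) − Σ(formed) = 2552 − 2613 = −61 kJ
For 4× the reaction as written: 4 × (−61) = −244 kJ

ΔH = −244 kJ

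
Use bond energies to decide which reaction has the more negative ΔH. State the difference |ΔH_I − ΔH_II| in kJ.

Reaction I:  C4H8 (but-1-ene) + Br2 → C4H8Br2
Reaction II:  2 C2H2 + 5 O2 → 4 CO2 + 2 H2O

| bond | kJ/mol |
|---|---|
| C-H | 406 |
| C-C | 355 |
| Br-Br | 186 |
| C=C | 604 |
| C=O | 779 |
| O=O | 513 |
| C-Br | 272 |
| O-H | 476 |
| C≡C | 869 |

Reaction II, by 2100 kJ

Reaction I:
  Bonds broken (reactants):
    Br-Br: 1 × 186 = 186
    C-C: 2 × 355 = 710
    C-H: 8 × 406 = 3248
    C=C: 1 × 604 = 604
    Σ(broken) = 4748 kJ
  Bonds formed (products):
    C-Br: 2 × 272 = 544
    C-C: 3 × 355 = 1065
    C-H: 8 × 406 = 3248
    Σ(formed) = 4857 kJ
  ΔH_I = 4748 − 4857 = −109 kJ
Reaction II:
  Bonds broken (reactants):
    C≡C: 2 × 869 = 1738
    C-H: 4 × 406 = 1624
    O=O: 5 × 513 = 2565
    Σ(broken) = 5927 kJ
  Bonds formed (products):
    C=O: 8 × 779 = 6232
    O-H: 4 × 476 = 1904
    Σ(formed) = 8136 kJ
  ΔH_II = 5927 − 8136 = −2209 kJ
ΔH_I − ΔH_II = +2100 kJ, so reaction II has the more negative ΔH; |ΔH_I − ΔH_II| = 2100 kJ.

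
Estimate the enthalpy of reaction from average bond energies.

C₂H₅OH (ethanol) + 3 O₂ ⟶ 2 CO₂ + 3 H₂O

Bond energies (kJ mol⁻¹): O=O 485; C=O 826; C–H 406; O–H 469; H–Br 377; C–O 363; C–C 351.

ΔH ≈ −1450 kJ

Bonds broken (reactants):
  C–C: 1 × 351 = 351
  C–H: 5 × 406 = 2030
  C–O: 1 × 363 = 363
  O–H: 1 × 469 = 469
  O=O: 3 × 485 = 1455
  Σ(broken) = 4668 kJ
Bonds formed (products):
  C=O: 4 × 826 = 3304
  O–H: 6 × 469 = 2814
  Σ(formed) = 6118 kJ
ΔH = Σ(broken) − Σ(formed) = 4668 − 6118 = −1450 kJ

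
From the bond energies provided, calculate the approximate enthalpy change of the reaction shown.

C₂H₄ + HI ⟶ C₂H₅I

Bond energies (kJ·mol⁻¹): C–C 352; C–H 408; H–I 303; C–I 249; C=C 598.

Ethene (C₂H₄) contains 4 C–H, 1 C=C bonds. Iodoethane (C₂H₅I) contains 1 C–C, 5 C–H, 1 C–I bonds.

ΔH ≈ −108 kJ

Bonds broken (reactants):
  C–H: 4 × 408 = 1632
  C=C: 1 × 598 = 598
  H–I: 1 × 303 = 303
  Σ(broken) = 2533 kJ
Bonds formed (products):
  C–C: 1 × 352 = 352
  C–H: 5 × 408 = 2040
  C–I: 1 × 249 = 249
  Σ(formed) = 2641 kJ
ΔH = Σ(broken) − Σ(formed) = 2533 − 2641 = −108 kJ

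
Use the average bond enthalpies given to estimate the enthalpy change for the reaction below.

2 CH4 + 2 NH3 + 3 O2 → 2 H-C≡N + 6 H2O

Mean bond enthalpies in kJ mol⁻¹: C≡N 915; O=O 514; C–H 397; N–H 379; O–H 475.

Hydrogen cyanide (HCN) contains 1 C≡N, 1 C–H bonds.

ΔH ≈ −1332 kJ

Bonds broken (reactants):
  C–H: 8 × 397 = 3176
  N–H: 6 × 379 = 2274
  O=O: 3 × 514 = 1542
  Σ(broken) = 6992 kJ
Bonds formed (products):
  C≡N: 2 × 915 = 1830
  C–H: 2 × 397 = 794
  O–H: 12 × 475 = 5700
  Σ(formed) = 8324 kJ
ΔH = Σ(broken) − Σ(formed) = 6992 − 8324 = −1332 kJ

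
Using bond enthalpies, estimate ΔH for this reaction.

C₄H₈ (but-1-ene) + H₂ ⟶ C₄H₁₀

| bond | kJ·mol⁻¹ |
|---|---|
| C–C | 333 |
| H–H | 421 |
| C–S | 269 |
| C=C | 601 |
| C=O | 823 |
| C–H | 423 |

Bonds broken (reactants):
  C–C: 2 × 333 = 666
  C–H: 8 × 423 = 3384
  C=C: 1 × 601 = 601
  H–H: 1 × 421 = 421
  Σ(broken) = 5072 kJ
Bonds formed (products):
  C–C: 3 × 333 = 999
  C–H: 10 × 423 = 4230
  Σ(formed) = 5229 kJ
ΔH = Σ(broken) − Σ(formed) = 5072 − 5229 = −157 kJ

ΔH ≈ −157 kJ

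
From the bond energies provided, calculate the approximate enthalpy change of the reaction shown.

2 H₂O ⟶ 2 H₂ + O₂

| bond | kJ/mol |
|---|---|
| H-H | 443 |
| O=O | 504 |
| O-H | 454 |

ΔH ≈ +426 kJ

Bonds broken (reactants):
  O-H: 4 × 454 = 1816
  Σ(broken) = 1816 kJ
Bonds formed (products):
  H-H: 2 × 443 = 886
  O=O: 1 × 504 = 504
  Σ(formed) = 1390 kJ
ΔH = Σ(broken) − Σ(formed) = 1816 − 1390 = +426 kJ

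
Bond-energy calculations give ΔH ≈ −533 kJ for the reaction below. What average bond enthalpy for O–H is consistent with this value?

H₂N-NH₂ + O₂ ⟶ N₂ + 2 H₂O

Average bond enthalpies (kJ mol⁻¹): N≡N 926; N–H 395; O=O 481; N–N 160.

D(O–H) ≈ 457 kJ/mol

Let D be the O–H bond energy.
Σ(broken) = 4×395 + 1×160 + 1×481 = 2221
Σ(formed) = 1×926 + 4×D = 926 + 4D
ΔH = Σ(broken) − Σ(formed) = (2221) − (926 + 4D) = +1295 − 4D
Setting this equal to −533 kJ gives 4D = 1828, so D = 457 kJ/mol.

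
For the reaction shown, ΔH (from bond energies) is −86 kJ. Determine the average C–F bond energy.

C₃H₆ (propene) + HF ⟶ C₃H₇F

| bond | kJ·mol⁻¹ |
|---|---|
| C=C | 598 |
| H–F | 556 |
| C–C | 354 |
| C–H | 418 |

Let D be the C–F bond energy.
Σ(broken) = 1×354 + 6×418 + 1×598 + 1×556 = 4016
Σ(formed) = 2×354 + 1×D + 7×418 = 3634 + D
ΔH = Σ(broken) − Σ(formed) = (4016) − (3634 + D) = +382 − D
Setting this equal to −86 kJ gives D = 468 kJ/mol.

D(C–F) ≈ 468 kJ/mol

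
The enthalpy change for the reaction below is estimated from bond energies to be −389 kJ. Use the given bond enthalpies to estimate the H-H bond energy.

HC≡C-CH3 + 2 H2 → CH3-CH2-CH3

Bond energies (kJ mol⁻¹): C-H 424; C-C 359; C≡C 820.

D(H-H) ≈ 423 kJ/mol

Let D be the H-H bond energy.
Σ(broken) = 1×820 + 1×359 + 4×424 + 2×D = 2875 + 2D
Σ(formed) = 2×359 + 8×424 = 4110
ΔH = Σ(broken) − Σ(formed) = (2875 + 2D) − (4110) = −1235 + 2D
Setting this equal to −389 kJ gives 2D = 846, so D = 423 kJ/mol.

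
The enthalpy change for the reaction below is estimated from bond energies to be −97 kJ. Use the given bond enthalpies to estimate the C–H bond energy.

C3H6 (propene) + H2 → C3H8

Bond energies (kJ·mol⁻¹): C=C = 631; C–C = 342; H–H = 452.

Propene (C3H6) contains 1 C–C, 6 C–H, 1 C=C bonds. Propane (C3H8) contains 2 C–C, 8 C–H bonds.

Let D be the C–H bond energy.
Σ(broken) = 1×342 + 6×D + 1×631 + 1×452 = 1425 + 6D
Σ(formed) = 2×342 + 8×D = 684 + 8D
ΔH = Σ(broken) − Σ(formed) = (1425 + 6D) − (684 + 8D) = +741 − 2D
Setting this equal to −97 kJ gives 2D = 838, so D = 419 kJ/mol.

D(C–H) ≈ 419 kJ/mol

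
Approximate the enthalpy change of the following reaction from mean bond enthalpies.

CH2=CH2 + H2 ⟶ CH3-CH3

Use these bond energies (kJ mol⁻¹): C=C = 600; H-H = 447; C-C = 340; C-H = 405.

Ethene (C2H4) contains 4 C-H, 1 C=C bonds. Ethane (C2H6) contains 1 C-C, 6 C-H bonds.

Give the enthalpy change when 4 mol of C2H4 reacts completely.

ΔH = −412 kJ

Bonds broken (reactants):
  C-H: 4 × 405 = 1620
  C=C: 1 × 600 = 600
  H-H: 1 × 447 = 447
  Σ(broken) = 2667 kJ
Bonds formed (products):
  C-C: 1 × 340 = 340
  C-H: 6 × 405 = 2430
  Σ(formed) = 2770 kJ
ΔH = Σ(broken) − Σ(formed) = 2667 − 2770 = −103 kJ
For 4× the reaction as written: 4 × (−103) = −412 kJ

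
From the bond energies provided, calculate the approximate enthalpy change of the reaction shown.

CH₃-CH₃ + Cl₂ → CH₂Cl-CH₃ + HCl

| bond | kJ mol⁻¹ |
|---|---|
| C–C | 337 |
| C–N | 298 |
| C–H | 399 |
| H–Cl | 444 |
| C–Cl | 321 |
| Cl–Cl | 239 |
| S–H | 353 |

ΔH ≈ −127 kJ

Bonds broken (reactants):
  C–C: 1 × 337 = 337
  C–H: 6 × 399 = 2394
  Cl–Cl: 1 × 239 = 239
  Σ(broken) = 2970 kJ
Bonds formed (products):
  C–C: 1 × 337 = 337
  C–Cl: 1 × 321 = 321
  C–H: 5 × 399 = 1995
  H–Cl: 1 × 444 = 444
  Σ(formed) = 3097 kJ
ΔH = Σ(broken) − Σ(formed) = 2970 − 3097 = −127 kJ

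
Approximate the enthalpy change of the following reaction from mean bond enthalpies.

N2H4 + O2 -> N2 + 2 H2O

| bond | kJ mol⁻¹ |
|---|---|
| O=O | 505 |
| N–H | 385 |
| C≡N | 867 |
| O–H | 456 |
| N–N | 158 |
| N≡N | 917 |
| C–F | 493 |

Bonds broken (reactants):
  N–H: 4 × 385 = 1540
  N–N: 1 × 158 = 158
  O=O: 1 × 505 = 505
  Σ(broken) = 2203 kJ
Bonds formed (products):
  N≡N: 1 × 917 = 917
  O–H: 4 × 456 = 1824
  Σ(formed) = 2741 kJ
ΔH = Σ(broken) − Σ(formed) = 2203 − 2741 = −538 kJ

ΔH ≈ −538 kJ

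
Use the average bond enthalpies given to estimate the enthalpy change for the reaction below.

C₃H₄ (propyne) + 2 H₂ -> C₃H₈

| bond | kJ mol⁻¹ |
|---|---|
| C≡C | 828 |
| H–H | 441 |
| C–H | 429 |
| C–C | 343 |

ΔH ≈ −349 kJ

Bonds broken (reactants):
  C≡C: 1 × 828 = 828
  C–C: 1 × 343 = 343
  C–H: 4 × 429 = 1716
  H–H: 2 × 441 = 882
  Σ(broken) = 3769 kJ
Bonds formed (products):
  C–C: 2 × 343 = 686
  C–H: 8 × 429 = 3432
  Σ(formed) = 4118 kJ
ΔH = Σ(broken) − Σ(formed) = 3769 − 4118 = −349 kJ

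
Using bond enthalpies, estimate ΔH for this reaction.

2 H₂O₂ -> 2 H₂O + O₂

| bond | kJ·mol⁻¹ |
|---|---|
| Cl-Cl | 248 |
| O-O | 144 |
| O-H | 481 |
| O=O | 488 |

ΔH ≈ −200 kJ

Bonds broken (reactants):
  O-H: 4 × 481 = 1924
  O-O: 2 × 144 = 288
  Σ(broken) = 2212 kJ
Bonds formed (products):
  O-H: 4 × 481 = 1924
  O=O: 1 × 488 = 488
  Σ(formed) = 2412 kJ
ΔH = Σ(broken) − Σ(formed) = 2212 − 2412 = −200 kJ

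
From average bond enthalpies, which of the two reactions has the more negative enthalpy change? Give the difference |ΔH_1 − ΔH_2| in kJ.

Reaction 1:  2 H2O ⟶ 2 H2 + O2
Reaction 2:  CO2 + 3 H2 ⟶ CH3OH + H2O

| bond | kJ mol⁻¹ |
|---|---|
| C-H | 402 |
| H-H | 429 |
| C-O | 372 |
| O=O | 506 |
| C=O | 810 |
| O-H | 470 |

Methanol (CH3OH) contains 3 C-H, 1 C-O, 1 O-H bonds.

Reaction 1:
  Bonds broken (reactants):
    O-H: 4 × 470 = 1880
    Σ(broken) = 1880 kJ
  Bonds formed (products):
    H-H: 2 × 429 = 858
    O=O: 1 × 506 = 506
    Σ(formed) = 1364 kJ
  ΔH_1 = 1880 − 1364 = +516 kJ
Reaction 2:
  Bonds broken (reactants):
    C=O: 2 × 810 = 1620
    H-H: 3 × 429 = 1287
    Σ(broken) = 2907 kJ
  Bonds formed (products):
    C-H: 3 × 402 = 1206
    C-O: 1 × 372 = 372
    O-H: 3 × 470 = 1410
    Σ(formed) = 2988 kJ
  ΔH_2 = 2907 − 2988 = −81 kJ
ΔH_1 − ΔH_2 = +597 kJ, so reaction 2 has the more negative ΔH; |ΔH_1 − ΔH_2| = 597 kJ.

Reaction 2, by 597 kJ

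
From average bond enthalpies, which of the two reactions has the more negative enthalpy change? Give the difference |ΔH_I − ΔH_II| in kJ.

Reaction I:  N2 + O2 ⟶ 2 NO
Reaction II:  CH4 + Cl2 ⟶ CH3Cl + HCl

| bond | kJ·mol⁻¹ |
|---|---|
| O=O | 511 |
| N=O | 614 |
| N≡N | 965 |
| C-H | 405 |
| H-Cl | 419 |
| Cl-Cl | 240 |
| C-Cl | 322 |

Reaction II, by 344 kJ

Reaction I:
  Bonds broken (reactants):
    N≡N: 1 × 965 = 965
    O=O: 1 × 511 = 511
    Σ(broken) = 1476 kJ
  Bonds formed (products):
    N=O: 2 × 614 = 1228
    Σ(formed) = 1228 kJ
  ΔH_I = 1476 − 1228 = +248 kJ
Reaction II:
  Bonds broken (reactants):
    C-H: 4 × 405 = 1620
    Cl-Cl: 1 × 240 = 240
    Σ(broken) = 1860 kJ
  Bonds formed (products):
    C-Cl: 1 × 322 = 322
    C-H: 3 × 405 = 1215
    H-Cl: 1 × 419 = 419
    Σ(formed) = 1956 kJ
  ΔH_II = 1860 − 1956 = −96 kJ
ΔH_I − ΔH_II = +344 kJ, so reaction II has the more negative ΔH; |ΔH_I − ΔH_II| = 344 kJ.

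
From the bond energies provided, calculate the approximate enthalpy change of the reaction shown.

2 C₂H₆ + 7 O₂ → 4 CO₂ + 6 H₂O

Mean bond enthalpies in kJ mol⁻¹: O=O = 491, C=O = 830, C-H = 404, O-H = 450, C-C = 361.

Bonds broken (reactants):
  C-C: 2 × 361 = 722
  C-H: 12 × 404 = 4848
  O=O: 7 × 491 = 3437
  Σ(broken) = 9007 kJ
Bonds formed (products):
  C=O: 8 × 830 = 6640
  O-H: 12 × 450 = 5400
  Σ(formed) = 12040 kJ
ΔH = Σ(broken) − Σ(formed) = 9007 − 12040 = −3033 kJ

ΔH ≈ −3033 kJ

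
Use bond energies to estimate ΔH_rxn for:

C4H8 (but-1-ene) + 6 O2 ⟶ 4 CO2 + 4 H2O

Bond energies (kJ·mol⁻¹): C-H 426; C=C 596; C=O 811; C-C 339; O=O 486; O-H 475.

ΔH ≈ −2690 kJ

Bonds broken (reactants):
  C-C: 2 × 339 = 678
  C-H: 8 × 426 = 3408
  C=C: 1 × 596 = 596
  O=O: 6 × 486 = 2916
  Σ(broken) = 7598 kJ
Bonds formed (products):
  C=O: 8 × 811 = 6488
  O-H: 8 × 475 = 3800
  Σ(formed) = 10288 kJ
ΔH = Σ(broken) − Σ(formed) = 7598 − 10288 = −2690 kJ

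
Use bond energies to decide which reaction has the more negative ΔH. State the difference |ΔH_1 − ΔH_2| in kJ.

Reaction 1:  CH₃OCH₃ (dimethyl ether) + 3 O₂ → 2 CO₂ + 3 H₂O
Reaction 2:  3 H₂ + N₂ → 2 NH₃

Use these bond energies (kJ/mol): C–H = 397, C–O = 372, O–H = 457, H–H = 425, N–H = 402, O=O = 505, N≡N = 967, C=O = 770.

Reaction 1, by 1011 kJ

Reaction 1:
  Bonds broken (reactants):
    C–H: 6 × 397 = 2382
    C–O: 2 × 372 = 744
    O=O: 3 × 505 = 1515
    Σ(broken) = 4641 kJ
  Bonds formed (products):
    C=O: 4 × 770 = 3080
    O–H: 6 × 457 = 2742
    Σ(formed) = 5822 kJ
  ΔH_1 = 4641 − 5822 = −1181 kJ
Reaction 2:
  Bonds broken (reactants):
    H–H: 3 × 425 = 1275
    N≡N: 1 × 967 = 967
    Σ(broken) = 2242 kJ
  Bonds formed (products):
    N–H: 6 × 402 = 2412
    Σ(formed) = 2412 kJ
  ΔH_2 = 2242 − 2412 = −170 kJ
ΔH_1 − ΔH_2 = −1011 kJ, so reaction 1 has the more negative ΔH; |ΔH_1 − ΔH_2| = 1011 kJ.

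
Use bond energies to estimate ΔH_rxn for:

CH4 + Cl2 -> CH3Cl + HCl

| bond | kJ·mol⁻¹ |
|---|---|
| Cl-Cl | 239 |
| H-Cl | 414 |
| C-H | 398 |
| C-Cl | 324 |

Bonds broken (reactants):
  C-H: 4 × 398 = 1592
  Cl-Cl: 1 × 239 = 239
  Σ(broken) = 1831 kJ
Bonds formed (products):
  C-Cl: 1 × 324 = 324
  C-H: 3 × 398 = 1194
  H-Cl: 1 × 414 = 414
  Σ(formed) = 1932 kJ
ΔH = Σ(broken) − Σ(formed) = 1831 − 1932 = −101 kJ

ΔH ≈ −101 kJ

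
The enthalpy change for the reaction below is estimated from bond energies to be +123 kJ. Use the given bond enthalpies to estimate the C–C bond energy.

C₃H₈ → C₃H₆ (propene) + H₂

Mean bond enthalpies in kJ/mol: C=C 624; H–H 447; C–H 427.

Let D be the C–C bond energy.
Σ(broken) = 2×D + 8×427 = 3416 + 2D
Σ(formed) = 1×D + 6×427 + 1×624 + 1×447 = 3633 + D
ΔH = Σ(broken) − Σ(formed) = (3416 + 2D) − (3633 + D) = −217 + D
Setting this equal to +123 kJ gives D = 340 kJ/mol.

D(C–C) ≈ 340 kJ/mol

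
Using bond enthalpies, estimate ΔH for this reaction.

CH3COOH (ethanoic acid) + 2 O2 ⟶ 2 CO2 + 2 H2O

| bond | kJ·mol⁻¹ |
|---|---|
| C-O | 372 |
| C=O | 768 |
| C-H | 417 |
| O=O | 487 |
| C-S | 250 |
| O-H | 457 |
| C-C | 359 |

ΔH ≈ −719 kJ

Bonds broken (reactants):
  C-C: 1 × 359 = 359
  C-H: 3 × 417 = 1251
  C-O: 1 × 372 = 372
  C=O: 1 × 768 = 768
  O-H: 1 × 457 = 457
  O=O: 2 × 487 = 974
  Σ(broken) = 4181 kJ
Bonds formed (products):
  C=O: 4 × 768 = 3072
  O-H: 4 × 457 = 1828
  Σ(formed) = 4900 kJ
ΔH = Σ(broken) − Σ(formed) = 4181 − 4900 = −719 kJ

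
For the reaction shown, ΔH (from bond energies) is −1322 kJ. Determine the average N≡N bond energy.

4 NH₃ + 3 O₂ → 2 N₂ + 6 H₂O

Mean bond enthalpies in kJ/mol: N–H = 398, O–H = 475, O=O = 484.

D(N≡N) ≈ 925 kJ/mol

Let D be the N≡N bond energy.
Σ(broken) = 12×398 + 3×484 = 6228
Σ(formed) = 2×D + 12×475 = 5700 + 2D
ΔH = Σ(broken) − Σ(formed) = (6228) − (5700 + 2D) = +528 − 2D
Setting this equal to −1322 kJ gives 2D = 1850, so D = 925 kJ/mol.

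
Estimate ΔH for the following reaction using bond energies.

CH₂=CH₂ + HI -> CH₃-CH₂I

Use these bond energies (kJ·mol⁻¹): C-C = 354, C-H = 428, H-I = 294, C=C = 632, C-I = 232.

ΔH ≈ −88 kJ

Bonds broken (reactants):
  C-H: 4 × 428 = 1712
  C=C: 1 × 632 = 632
  H-I: 1 × 294 = 294
  Σ(broken) = 2638 kJ
Bonds formed (products):
  C-C: 1 × 354 = 354
  C-H: 5 × 428 = 2140
  C-I: 1 × 232 = 232
  Σ(formed) = 2726 kJ
ΔH = Σ(broken) − Σ(formed) = 2638 − 2726 = −88 kJ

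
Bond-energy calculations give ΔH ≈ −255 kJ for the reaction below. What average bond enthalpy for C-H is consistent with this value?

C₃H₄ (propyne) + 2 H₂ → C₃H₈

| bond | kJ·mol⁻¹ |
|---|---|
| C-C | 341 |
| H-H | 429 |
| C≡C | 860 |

D(C-H) ≈ 408 kJ/mol

Let D be the C-H bond energy.
Σ(broken) = 1×860 + 1×341 + 4×D + 2×429 = 2059 + 4D
Σ(formed) = 2×341 + 8×D = 682 + 8D
ΔH = Σ(broken) − Σ(formed) = (2059 + 4D) − (682 + 8D) = +1377 − 4D
Setting this equal to −255 kJ gives 4D = 1632, so D = 408 kJ/mol.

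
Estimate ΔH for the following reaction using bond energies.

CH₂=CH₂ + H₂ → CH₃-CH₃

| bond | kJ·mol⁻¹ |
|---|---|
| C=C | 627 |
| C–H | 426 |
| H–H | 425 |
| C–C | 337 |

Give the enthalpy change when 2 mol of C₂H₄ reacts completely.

ΔH = −274 kJ

Bonds broken (reactants):
  C–H: 4 × 426 = 1704
  C=C: 1 × 627 = 627
  H–H: 1 × 425 = 425
  Σ(broken) = 2756 kJ
Bonds formed (products):
  C–C: 1 × 337 = 337
  C–H: 6 × 426 = 2556
  Σ(formed) = 2893 kJ
ΔH = Σ(broken) − Σ(formed) = 2756 − 2893 = −137 kJ
For 2× the reaction as written: 2 × (−137) = −274 kJ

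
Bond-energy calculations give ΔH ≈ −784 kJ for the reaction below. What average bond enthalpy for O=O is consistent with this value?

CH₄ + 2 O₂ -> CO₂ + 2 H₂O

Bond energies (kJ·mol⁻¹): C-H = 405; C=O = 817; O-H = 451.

D(O=O) ≈ 517 kJ/mol

Let D be the O=O bond energy.
Σ(broken) = 4×405 + 2×D = 1620 + 2D
Σ(formed) = 2×817 + 4×451 = 3438
ΔH = Σ(broken) − Σ(formed) = (1620 + 2D) − (3438) = −1818 + 2D
Setting this equal to −784 kJ gives 2D = 1034, so D = 517 kJ/mol.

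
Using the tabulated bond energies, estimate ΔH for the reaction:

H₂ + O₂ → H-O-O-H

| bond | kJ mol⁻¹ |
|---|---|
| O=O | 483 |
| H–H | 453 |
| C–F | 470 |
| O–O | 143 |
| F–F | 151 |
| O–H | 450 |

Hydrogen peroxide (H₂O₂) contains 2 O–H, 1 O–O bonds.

Bonds broken (reactants):
  H–H: 1 × 453 = 453
  O=O: 1 × 483 = 483
  Σ(broken) = 936 kJ
Bonds formed (products):
  O–H: 2 × 450 = 900
  O–O: 1 × 143 = 143
  Σ(formed) = 1043 kJ
ΔH = Σ(broken) − Σ(formed) = 936 − 1043 = −107 kJ

ΔH ≈ −107 kJ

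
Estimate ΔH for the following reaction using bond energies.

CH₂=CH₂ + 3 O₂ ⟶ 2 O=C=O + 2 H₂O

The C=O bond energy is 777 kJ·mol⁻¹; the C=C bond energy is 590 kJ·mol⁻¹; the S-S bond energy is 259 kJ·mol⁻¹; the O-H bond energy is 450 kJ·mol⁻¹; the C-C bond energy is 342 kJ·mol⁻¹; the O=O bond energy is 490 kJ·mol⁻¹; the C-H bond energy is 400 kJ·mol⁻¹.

ΔH ≈ −1248 kJ

Bonds broken (reactants):
  C-H: 4 × 400 = 1600
  C=C: 1 × 590 = 590
  O=O: 3 × 490 = 1470
  Σ(broken) = 3660 kJ
Bonds formed (products):
  C=O: 4 × 777 = 3108
  O-H: 4 × 450 = 1800
  Σ(formed) = 4908 kJ
ΔH = Σ(broken) − Σ(formed) = 3660 − 4908 = −1248 kJ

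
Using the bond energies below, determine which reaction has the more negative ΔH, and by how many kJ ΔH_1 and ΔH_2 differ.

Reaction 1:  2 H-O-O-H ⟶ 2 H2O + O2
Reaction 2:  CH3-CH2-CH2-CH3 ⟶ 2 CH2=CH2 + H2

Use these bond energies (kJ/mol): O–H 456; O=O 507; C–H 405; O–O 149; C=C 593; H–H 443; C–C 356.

Reaction 1:
  Bonds broken (reactants):
    O–H: 4 × 456 = 1824
    O–O: 2 × 149 = 298
    Σ(broken) = 2122 kJ
  Bonds formed (products):
    O–H: 4 × 456 = 1824
    O=O: 1 × 507 = 507
    Σ(formed) = 2331 kJ
  ΔH_1 = 2122 − 2331 = −209 kJ
Reaction 2:
  Bonds broken (reactants):
    C–C: 3 × 356 = 1068
    C–H: 10 × 405 = 4050
    Σ(broken) = 5118 kJ
  Bonds formed (products):
    C–H: 8 × 405 = 3240
    C=C: 2 × 593 = 1186
    H–H: 1 × 443 = 443
    Σ(formed) = 4869 kJ
  ΔH_2 = 5118 − 4869 = +249 kJ
ΔH_1 − ΔH_2 = −458 kJ, so reaction 1 has the more negative ΔH; |ΔH_1 − ΔH_2| = 458 kJ.

Reaction 1, by 458 kJ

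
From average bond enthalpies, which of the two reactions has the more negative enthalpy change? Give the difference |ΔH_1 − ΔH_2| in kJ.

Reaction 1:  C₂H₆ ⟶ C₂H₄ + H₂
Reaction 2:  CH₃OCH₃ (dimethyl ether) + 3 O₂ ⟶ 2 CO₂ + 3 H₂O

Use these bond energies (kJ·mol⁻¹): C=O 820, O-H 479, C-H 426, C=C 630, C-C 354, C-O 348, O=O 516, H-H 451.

Reaction 1:
  Bonds broken (reactants):
    C-C: 1 × 354 = 354
    C-H: 6 × 426 = 2556
    Σ(broken) = 2910 kJ
  Bonds formed (products):
    C-H: 4 × 426 = 1704
    C=C: 1 × 630 = 630
    H-H: 1 × 451 = 451
    Σ(formed) = 2785 kJ
  ΔH_1 = 2910 − 2785 = +125 kJ
Reaction 2:
  Bonds broken (reactants):
    C-H: 6 × 426 = 2556
    C-O: 2 × 348 = 696
    O=O: 3 × 516 = 1548
    Σ(broken) = 4800 kJ
  Bonds formed (products):
    C=O: 4 × 820 = 3280
    O-H: 6 × 479 = 2874
    Σ(formed) = 6154 kJ
  ΔH_2 = 4800 − 6154 = −1354 kJ
ΔH_1 − ΔH_2 = +1479 kJ, so reaction 2 has the more negative ΔH; |ΔH_1 − ΔH_2| = 1479 kJ.

Reaction 2, by 1479 kJ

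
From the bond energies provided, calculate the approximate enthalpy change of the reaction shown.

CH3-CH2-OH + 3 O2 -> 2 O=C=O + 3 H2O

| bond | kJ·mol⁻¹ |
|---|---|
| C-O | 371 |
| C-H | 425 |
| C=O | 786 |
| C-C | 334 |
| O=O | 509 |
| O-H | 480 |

Bonds broken (reactants):
  C-C: 1 × 334 = 334
  C-H: 5 × 425 = 2125
  C-O: 1 × 371 = 371
  O-H: 1 × 480 = 480
  O=O: 3 × 509 = 1527
  Σ(broken) = 4837 kJ
Bonds formed (products):
  C=O: 4 × 786 = 3144
  O-H: 6 × 480 = 2880
  Σ(formed) = 6024 kJ
ΔH = Σ(broken) − Σ(formed) = 4837 − 6024 = −1187 kJ

ΔH ≈ −1187 kJ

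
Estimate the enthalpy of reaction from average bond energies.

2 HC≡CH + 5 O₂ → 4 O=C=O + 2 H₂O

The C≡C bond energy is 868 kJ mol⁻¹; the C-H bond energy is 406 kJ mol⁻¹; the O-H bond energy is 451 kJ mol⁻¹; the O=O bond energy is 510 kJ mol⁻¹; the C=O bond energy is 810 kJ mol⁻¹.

ΔH ≈ −2374 kJ

Bonds broken (reactants):
  C≡C: 2 × 868 = 1736
  C-H: 4 × 406 = 1624
  O=O: 5 × 510 = 2550
  Σ(broken) = 5910 kJ
Bonds formed (products):
  C=O: 8 × 810 = 6480
  O-H: 4 × 451 = 1804
  Σ(formed) = 8284 kJ
ΔH = Σ(broken) − Σ(formed) = 5910 − 8284 = −2374 kJ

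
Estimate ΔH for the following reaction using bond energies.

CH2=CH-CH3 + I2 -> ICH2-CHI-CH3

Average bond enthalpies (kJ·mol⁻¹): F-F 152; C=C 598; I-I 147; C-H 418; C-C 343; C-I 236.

Bonds broken (reactants):
  C-C: 1 × 343 = 343
  C-H: 6 × 418 = 2508
  C=C: 1 × 598 = 598
  I-I: 1 × 147 = 147
  Σ(broken) = 3596 kJ
Bonds formed (products):
  C-C: 2 × 343 = 686
  C-H: 6 × 418 = 2508
  C-I: 2 × 236 = 472
  Σ(formed) = 3666 kJ
ΔH = Σ(broken) − Σ(formed) = 3596 − 3666 = −70 kJ

ΔH ≈ −70 kJ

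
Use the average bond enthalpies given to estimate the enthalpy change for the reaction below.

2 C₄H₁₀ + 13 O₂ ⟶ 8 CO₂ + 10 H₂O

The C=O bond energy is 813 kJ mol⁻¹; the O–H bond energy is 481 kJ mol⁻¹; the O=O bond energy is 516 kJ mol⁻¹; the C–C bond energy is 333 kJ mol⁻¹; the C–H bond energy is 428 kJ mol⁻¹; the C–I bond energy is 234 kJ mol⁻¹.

ΔH ≈ −5362 kJ

Bonds broken (reactants):
  C–C: 6 × 333 = 1998
  C–H: 20 × 428 = 8560
  O=O: 13 × 516 = 6708
  Σ(broken) = 17266 kJ
Bonds formed (products):
  C=O: 16 × 813 = 13008
  O–H: 20 × 481 = 9620
  Σ(formed) = 22628 kJ
ΔH = Σ(broken) − Σ(formed) = 17266 − 22628 = −5362 kJ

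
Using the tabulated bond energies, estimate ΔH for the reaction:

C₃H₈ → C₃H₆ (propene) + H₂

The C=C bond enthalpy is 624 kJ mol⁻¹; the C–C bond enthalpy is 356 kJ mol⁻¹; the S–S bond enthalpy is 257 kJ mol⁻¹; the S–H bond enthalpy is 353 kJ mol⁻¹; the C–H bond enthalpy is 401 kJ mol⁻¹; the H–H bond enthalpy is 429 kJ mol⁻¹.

Bonds broken (reactants):
  C–C: 2 × 356 = 712
  C–H: 8 × 401 = 3208
  Σ(broken) = 3920 kJ
Bonds formed (products):
  C–C: 1 × 356 = 356
  C–H: 6 × 401 = 2406
  C=C: 1 × 624 = 624
  H–H: 1 × 429 = 429
  Σ(formed) = 3815 kJ
ΔH = Σ(broken) − Σ(formed) = 3920 − 3815 = +105 kJ

ΔH ≈ +105 kJ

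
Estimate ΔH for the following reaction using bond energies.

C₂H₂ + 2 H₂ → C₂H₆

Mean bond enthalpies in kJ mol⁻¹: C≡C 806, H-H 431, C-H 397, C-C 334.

Bonds broken (reactants):
  C≡C: 1 × 806 = 806
  C-H: 2 × 397 = 794
  H-H: 2 × 431 = 862
  Σ(broken) = 2462 kJ
Bonds formed (products):
  C-C: 1 × 334 = 334
  C-H: 6 × 397 = 2382
  Σ(formed) = 2716 kJ
ΔH = Σ(broken) − Σ(formed) = 2462 − 2716 = −254 kJ

ΔH ≈ −254 kJ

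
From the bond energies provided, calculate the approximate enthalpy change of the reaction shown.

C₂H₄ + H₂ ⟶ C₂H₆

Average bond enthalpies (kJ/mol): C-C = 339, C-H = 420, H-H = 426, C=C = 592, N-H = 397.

Bonds broken (reactants):
  C-H: 4 × 420 = 1680
  C=C: 1 × 592 = 592
  H-H: 1 × 426 = 426
  Σ(broken) = 2698 kJ
Bonds formed (products):
  C-C: 1 × 339 = 339
  C-H: 6 × 420 = 2520
  Σ(formed) = 2859 kJ
ΔH = Σ(broken) − Σ(formed) = 2698 − 2859 = −161 kJ

ΔH ≈ −161 kJ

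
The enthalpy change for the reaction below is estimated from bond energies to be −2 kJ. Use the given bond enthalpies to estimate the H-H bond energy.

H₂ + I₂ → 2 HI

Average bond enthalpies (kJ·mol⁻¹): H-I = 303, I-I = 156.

D(H-H) ≈ 448 kJ/mol

Let D be the H-H bond energy.
Σ(broken) = 1×D + 1×156 = 156 + D
Σ(formed) = 2×303 = 606
ΔH = Σ(broken) − Σ(formed) = (156 + D) − (606) = −450 + D
Setting this equal to −2 kJ gives D = 448 kJ/mol.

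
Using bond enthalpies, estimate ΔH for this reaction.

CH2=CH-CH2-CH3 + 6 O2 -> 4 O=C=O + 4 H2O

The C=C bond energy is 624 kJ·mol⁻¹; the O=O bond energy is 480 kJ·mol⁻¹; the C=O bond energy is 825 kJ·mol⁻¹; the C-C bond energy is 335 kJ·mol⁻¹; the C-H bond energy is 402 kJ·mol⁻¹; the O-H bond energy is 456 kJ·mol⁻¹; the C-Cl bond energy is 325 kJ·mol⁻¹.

Bonds broken (reactants):
  C-C: 2 × 335 = 670
  C-H: 8 × 402 = 3216
  C=C: 1 × 624 = 624
  O=O: 6 × 480 = 2880
  Σ(broken) = 7390 kJ
Bonds formed (products):
  C=O: 8 × 825 = 6600
  O-H: 8 × 456 = 3648
  Σ(formed) = 10248 kJ
ΔH = Σ(broken) − Σ(formed) = 7390 − 10248 = −2858 kJ

ΔH ≈ −2858 kJ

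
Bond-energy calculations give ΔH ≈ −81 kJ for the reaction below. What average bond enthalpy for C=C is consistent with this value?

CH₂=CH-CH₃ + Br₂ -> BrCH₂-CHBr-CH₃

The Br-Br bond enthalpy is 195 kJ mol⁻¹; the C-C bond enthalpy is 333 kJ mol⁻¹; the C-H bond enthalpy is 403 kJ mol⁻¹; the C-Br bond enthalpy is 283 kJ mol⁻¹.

Let D be the C=C bond energy.
Σ(broken) = 1×195 + 1×333 + 6×403 + 1×D = 2946 + D
Σ(formed) = 2×283 + 2×333 + 6×403 = 3650
ΔH = Σ(broken) − Σ(formed) = (2946 + D) − (3650) = −704 + D
Setting this equal to −81 kJ gives D = 623 kJ/mol.

D(C=C) ≈ 623 kJ/mol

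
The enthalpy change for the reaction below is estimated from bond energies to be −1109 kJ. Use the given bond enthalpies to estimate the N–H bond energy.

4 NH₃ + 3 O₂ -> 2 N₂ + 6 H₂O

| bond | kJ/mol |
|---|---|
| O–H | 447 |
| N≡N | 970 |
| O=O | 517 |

D(N–H) ≈ 387 kJ/mol

Let D be the N–H bond energy.
Σ(broken) = 12×D + 3×517 = 1551 + 12D
Σ(formed) = 2×970 + 12×447 = 7304
ΔH = Σ(broken) − Σ(formed) = (1551 + 12D) − (7304) = −5753 + 12D
Setting this equal to −1109 kJ gives 12D = 4644, so D = 387 kJ/mol.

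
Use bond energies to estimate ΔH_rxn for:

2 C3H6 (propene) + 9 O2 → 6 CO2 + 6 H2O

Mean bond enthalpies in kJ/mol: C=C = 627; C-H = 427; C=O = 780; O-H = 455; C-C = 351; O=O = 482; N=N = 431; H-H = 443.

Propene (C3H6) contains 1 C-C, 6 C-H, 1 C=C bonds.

Bonds broken (reactants):
  C-C: 2 × 351 = 702
  C-H: 12 × 427 = 5124
  C=C: 2 × 627 = 1254
  O=O: 9 × 482 = 4338
  Σ(broken) = 11418 kJ
Bonds formed (products):
  C=O: 12 × 780 = 9360
  O-H: 12 × 455 = 5460
  Σ(formed) = 14820 kJ
ΔH = Σ(broken) − Σ(formed) = 11418 − 14820 = −3402 kJ

ΔH ≈ −3402 kJ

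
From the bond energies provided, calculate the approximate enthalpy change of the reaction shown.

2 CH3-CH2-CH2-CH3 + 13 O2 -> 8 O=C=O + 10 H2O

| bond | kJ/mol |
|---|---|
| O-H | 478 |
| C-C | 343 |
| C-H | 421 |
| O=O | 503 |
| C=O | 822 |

ΔH ≈ −5695 kJ

Bonds broken (reactants):
  C-C: 6 × 343 = 2058
  C-H: 20 × 421 = 8420
  O=O: 13 × 503 = 6539
  Σ(broken) = 17017 kJ
Bonds formed (products):
  C=O: 16 × 822 = 13152
  O-H: 20 × 478 = 9560
  Σ(formed) = 22712 kJ
ΔH = Σ(broken) − Σ(formed) = 17017 − 22712 = −5695 kJ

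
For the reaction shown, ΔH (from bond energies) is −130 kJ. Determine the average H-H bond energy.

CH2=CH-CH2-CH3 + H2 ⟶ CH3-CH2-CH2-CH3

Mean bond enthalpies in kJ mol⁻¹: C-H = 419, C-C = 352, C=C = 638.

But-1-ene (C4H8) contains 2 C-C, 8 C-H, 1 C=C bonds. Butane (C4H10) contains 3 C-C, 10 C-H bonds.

D(H-H) ≈ 422 kJ/mol

Let D be the H-H bond energy.
Σ(broken) = 2×352 + 8×419 + 1×638 + 1×D = 4694 + D
Σ(formed) = 3×352 + 10×419 = 5246
ΔH = Σ(broken) − Σ(formed) = (4694 + D) − (5246) = −552 + D
Setting this equal to −130 kJ gives D = 422 kJ/mol.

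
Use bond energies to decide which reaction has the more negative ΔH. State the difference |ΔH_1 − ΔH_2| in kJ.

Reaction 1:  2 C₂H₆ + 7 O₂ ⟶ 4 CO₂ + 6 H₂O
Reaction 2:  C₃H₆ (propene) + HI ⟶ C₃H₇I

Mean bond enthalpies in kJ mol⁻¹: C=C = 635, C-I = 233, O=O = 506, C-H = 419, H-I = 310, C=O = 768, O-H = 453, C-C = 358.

Reaction 1:
  Bonds broken (reactants):
    C-C: 2 × 358 = 716
    C-H: 12 × 419 = 5028
    O=O: 7 × 506 = 3542
    Σ(broken) = 9286 kJ
  Bonds formed (products):
    C=O: 8 × 768 = 6144
    O-H: 12 × 453 = 5436
    Σ(formed) = 11580 kJ
  ΔH_1 = 9286 − 11580 = −2294 kJ
Reaction 2:
  Bonds broken (reactants):
    C-C: 1 × 358 = 358
    C-H: 6 × 419 = 2514
    C=C: 1 × 635 = 635
    H-I: 1 × 310 = 310
    Σ(broken) = 3817 kJ
  Bonds formed (products):
    C-C: 2 × 358 = 716
    C-H: 7 × 419 = 2933
    C-I: 1 × 233 = 233
    Σ(formed) = 3882 kJ
  ΔH_2 = 3817 − 3882 = −65 kJ
ΔH_1 − ΔH_2 = −2229 kJ, so reaction 1 has the more negative ΔH; |ΔH_1 − ΔH_2| = 2229 kJ.

Reaction 1, by 2229 kJ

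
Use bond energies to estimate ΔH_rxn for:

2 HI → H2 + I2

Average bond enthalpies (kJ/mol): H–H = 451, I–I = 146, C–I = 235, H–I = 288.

ΔH ≈ −21 kJ

Bonds broken (reactants):
  H–I: 2 × 288 = 576
  Σ(broken) = 576 kJ
Bonds formed (products):
  H–H: 1 × 451 = 451
  I–I: 1 × 146 = 146
  Σ(formed) = 597 kJ
ΔH = Σ(broken) − Σ(formed) = 576 − 597 = −21 kJ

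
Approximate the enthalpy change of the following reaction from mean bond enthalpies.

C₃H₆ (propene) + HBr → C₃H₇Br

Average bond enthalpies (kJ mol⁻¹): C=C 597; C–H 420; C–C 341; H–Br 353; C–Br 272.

ΔH ≈ −83 kJ

Bonds broken (reactants):
  C–C: 1 × 341 = 341
  C–H: 6 × 420 = 2520
  C=C: 1 × 597 = 597
  H–Br: 1 × 353 = 353
  Σ(broken) = 3811 kJ
Bonds formed (products):
  C–Br: 1 × 272 = 272
  C–C: 2 × 341 = 682
  C–H: 7 × 420 = 2940
  Σ(formed) = 3894 kJ
ΔH = Σ(broken) − Σ(formed) = 3811 − 3894 = −83 kJ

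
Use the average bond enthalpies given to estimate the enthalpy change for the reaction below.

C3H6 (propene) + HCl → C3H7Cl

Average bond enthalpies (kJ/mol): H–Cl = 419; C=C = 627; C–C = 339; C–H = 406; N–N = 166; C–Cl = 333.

ΔH ≈ −32 kJ

Bonds broken (reactants):
  C–C: 1 × 339 = 339
  C–H: 6 × 406 = 2436
  C=C: 1 × 627 = 627
  H–Cl: 1 × 419 = 419
  Σ(broken) = 3821 kJ
Bonds formed (products):
  C–C: 2 × 339 = 678
  C–Cl: 1 × 333 = 333
  C–H: 7 × 406 = 2842
  Σ(formed) = 3853 kJ
ΔH = Σ(broken) − Σ(formed) = 3821 − 3853 = −32 kJ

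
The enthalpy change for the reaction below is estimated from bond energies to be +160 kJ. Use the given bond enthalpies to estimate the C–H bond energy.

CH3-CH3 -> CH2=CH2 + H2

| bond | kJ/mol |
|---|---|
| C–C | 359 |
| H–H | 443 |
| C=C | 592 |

Let D be the C–H bond energy.
Σ(broken) = 1×359 + 6×D = 359 + 6D
Σ(formed) = 4×D + 1×592 + 1×443 = 1035 + 4D
ΔH = Σ(broken) − Σ(formed) = (359 + 6D) − (1035 + 4D) = −676 + 2D
Setting this equal to +160 kJ gives 2D = 836, so D = 418 kJ/mol.

D(C–H) ≈ 418 kJ/mol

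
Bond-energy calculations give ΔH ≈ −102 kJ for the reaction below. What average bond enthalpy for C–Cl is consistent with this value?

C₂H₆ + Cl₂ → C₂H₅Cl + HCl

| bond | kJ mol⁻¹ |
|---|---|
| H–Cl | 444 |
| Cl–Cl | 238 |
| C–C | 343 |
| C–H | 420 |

Let D be the C–Cl bond energy.
Σ(broken) = 1×343 + 6×420 + 1×238 = 3101
Σ(formed) = 1×343 + 1×D + 5×420 + 1×444 = 2887 + D
ΔH = Σ(broken) − Σ(formed) = (3101) − (2887 + D) = +214 − D
Setting this equal to −102 kJ gives D = 316 kJ/mol.

D(C–Cl) ≈ 316 kJ/mol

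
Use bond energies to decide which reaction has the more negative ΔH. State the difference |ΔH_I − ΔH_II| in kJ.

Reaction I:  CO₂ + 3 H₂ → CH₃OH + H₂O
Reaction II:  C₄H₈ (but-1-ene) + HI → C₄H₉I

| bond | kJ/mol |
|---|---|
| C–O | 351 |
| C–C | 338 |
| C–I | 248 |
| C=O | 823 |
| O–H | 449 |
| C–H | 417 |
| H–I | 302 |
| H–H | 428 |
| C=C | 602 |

Reaction II, by 80 kJ

Reaction I:
  Bonds broken (reactants):
    C=O: 2 × 823 = 1646
    H–H: 3 × 428 = 1284
    Σ(broken) = 2930 kJ
  Bonds formed (products):
    C–H: 3 × 417 = 1251
    C–O: 1 × 351 = 351
    O–H: 3 × 449 = 1347
    Σ(formed) = 2949 kJ
  ΔH_I = 2930 − 2949 = −19 kJ
Reaction II:
  Bonds broken (reactants):
    C–C: 2 × 338 = 676
    C–H: 8 × 417 = 3336
    C=C: 1 × 602 = 602
    H–I: 1 × 302 = 302
    Σ(broken) = 4916 kJ
  Bonds formed (products):
    C–C: 3 × 338 = 1014
    C–H: 9 × 417 = 3753
    C–I: 1 × 248 = 248
    Σ(formed) = 5015 kJ
  ΔH_II = 4916 − 5015 = −99 kJ
ΔH_I − ΔH_II = +80 kJ, so reaction II has the more negative ΔH; |ΔH_I − ΔH_II| = 80 kJ.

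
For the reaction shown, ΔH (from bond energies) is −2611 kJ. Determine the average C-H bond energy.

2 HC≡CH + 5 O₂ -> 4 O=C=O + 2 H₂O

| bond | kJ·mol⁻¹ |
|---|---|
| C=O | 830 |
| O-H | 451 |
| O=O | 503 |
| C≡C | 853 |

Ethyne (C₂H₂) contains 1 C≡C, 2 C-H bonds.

D(C-H) ≈ 403 kJ/mol

Let D be the C-H bond energy.
Σ(broken) = 2×853 + 4×D + 5×503 = 4221 + 4D
Σ(formed) = 8×830 + 4×451 = 8444
ΔH = Σ(broken) − Σ(formed) = (4221 + 4D) − (8444) = −4223 + 4D
Setting this equal to −2611 kJ gives 4D = 1612, so D = 403 kJ/mol.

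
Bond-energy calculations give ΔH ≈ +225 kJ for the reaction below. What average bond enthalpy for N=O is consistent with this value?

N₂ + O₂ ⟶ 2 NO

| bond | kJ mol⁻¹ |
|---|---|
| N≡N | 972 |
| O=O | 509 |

Let D be the N=O bond energy.
Σ(broken) = 1×972 + 1×509 = 1481
Σ(formed) = 2×D = 2D
ΔH = Σ(broken) − Σ(formed) = (1481) − (2D) = +1481 − 2D
Setting this equal to +225 kJ gives 2D = 1256, so D = 628 kJ/mol.

D(N=O) ≈ 628 kJ/mol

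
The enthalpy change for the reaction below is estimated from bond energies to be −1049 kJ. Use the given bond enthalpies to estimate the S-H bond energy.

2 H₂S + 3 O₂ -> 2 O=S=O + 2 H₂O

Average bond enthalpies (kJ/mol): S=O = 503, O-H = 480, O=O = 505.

D(S-H) ≈ 342 kJ/mol

Let D be the S-H bond energy.
Σ(broken) = 3×505 + 4×D = 1515 + 4D
Σ(formed) = 4×480 + 4×503 = 3932
ΔH = Σ(broken) − Σ(formed) = (1515 + 4D) − (3932) = −2417 + 4D
Setting this equal to −1049 kJ gives 4D = 1368, so D = 342 kJ/mol.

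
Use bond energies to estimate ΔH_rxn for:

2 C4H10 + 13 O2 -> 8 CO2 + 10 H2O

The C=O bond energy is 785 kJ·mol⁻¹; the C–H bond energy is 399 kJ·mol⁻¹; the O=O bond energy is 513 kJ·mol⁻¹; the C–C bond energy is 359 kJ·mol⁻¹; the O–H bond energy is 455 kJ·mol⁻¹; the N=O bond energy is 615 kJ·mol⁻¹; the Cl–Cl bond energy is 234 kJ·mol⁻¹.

Bonds broken (reactants):
  C–C: 6 × 359 = 2154
  C–H: 20 × 399 = 7980
  O=O: 13 × 513 = 6669
  Σ(broken) = 16803 kJ
Bonds formed (products):
  C=O: 16 × 785 = 12560
  O–H: 20 × 455 = 9100
  Σ(formed) = 21660 kJ
ΔH = Σ(broken) − Σ(formed) = 16803 − 21660 = −4857 kJ

ΔH ≈ −4857 kJ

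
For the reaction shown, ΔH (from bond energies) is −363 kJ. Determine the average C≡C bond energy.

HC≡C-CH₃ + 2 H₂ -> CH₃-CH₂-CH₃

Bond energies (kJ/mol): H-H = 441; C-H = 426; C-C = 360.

D(C≡C) ≈ 819 kJ/mol

Let D be the C≡C bond energy.
Σ(broken) = 1×D + 1×360 + 4×426 + 2×441 = 2946 + D
Σ(formed) = 2×360 + 8×426 = 4128
ΔH = Σ(broken) − Σ(formed) = (2946 + D) − (4128) = −1182 + D
Setting this equal to −363 kJ gives D = 819 kJ/mol.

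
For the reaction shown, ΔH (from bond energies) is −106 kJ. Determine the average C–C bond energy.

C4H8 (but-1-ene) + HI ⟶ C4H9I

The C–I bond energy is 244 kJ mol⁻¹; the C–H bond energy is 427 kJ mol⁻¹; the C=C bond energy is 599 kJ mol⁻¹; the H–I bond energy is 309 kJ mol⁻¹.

Let D be the C–C bond energy.
Σ(broken) = 2×D + 8×427 + 1×599 + 1×309 = 4324 + 2D
Σ(formed) = 3×D + 9×427 + 1×244 = 4087 + 3D
ΔH = Σ(broken) − Σ(formed) = (4324 + 2D) − (4087 + 3D) = +237 − D
Setting this equal to −106 kJ gives D = 343 kJ/mol.

D(C–C) ≈ 343 kJ/mol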